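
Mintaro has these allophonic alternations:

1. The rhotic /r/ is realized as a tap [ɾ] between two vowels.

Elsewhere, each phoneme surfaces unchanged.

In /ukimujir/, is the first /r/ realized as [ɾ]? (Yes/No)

No

/r/ (word-final) is in the target of rule 1 but the environment (between two vowels) is not met → [r].
The actual realization is [r], not [ɾ].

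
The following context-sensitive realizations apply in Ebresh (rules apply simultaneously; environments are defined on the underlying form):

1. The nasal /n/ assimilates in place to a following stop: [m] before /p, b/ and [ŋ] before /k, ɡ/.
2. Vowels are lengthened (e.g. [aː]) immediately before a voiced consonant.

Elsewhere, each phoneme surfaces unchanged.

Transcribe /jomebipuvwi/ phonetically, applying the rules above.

[joːmeːbipuːvwi]

Rule 2 applies to /o/ (between /j/ and /m/: before a voiced consonant) → [oː].
/e/ (between /m/ and /b/) occurs before a voiced consonant → [eː] by rule 2.
/i/ — between /b/ and /p/; rule 2 does not apply here → [i].
/u/ (between /p/ and /v/) occurs before a voiced consonant → [uː] by rule 2.
/i/ (word-final): rule 2 targets it, but not before a voiced consonant → unchanged [i].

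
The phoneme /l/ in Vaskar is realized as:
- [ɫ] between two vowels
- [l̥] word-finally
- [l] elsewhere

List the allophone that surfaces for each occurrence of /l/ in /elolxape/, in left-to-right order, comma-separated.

[ɫ], [l]

Occurrence 1 (position 2): between two vowels → [ɫ].
Occurrence 2 (position 4): no conditioning environment matches → elsewhere allophone [l].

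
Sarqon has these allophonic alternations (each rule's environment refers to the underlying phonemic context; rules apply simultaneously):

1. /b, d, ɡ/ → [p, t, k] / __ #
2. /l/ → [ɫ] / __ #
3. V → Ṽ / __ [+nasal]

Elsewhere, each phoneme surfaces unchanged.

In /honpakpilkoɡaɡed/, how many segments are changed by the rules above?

2

Segments that undergo a rule: /o/ → [õ] (rule 3); /d/ → [t] (rule 1).
All other segments surface unchanged.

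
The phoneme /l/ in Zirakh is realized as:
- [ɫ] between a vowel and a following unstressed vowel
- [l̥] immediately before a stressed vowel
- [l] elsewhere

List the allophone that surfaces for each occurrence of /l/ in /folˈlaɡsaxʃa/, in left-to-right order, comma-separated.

[l], [l̥]

Occurrence 1 (position 3): no conditioning environment matches → elsewhere allophone [l].
Occurrence 2 (position 4): immediately before a stressed vowel → [l̥].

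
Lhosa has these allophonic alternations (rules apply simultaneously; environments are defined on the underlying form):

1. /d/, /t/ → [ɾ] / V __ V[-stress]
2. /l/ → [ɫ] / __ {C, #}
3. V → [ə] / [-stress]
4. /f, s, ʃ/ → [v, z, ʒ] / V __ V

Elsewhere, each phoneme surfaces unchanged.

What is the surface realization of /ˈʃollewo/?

/ʃ/ (word-initial): rule 4 targets it, but not between two vowels → unchanged [ʃ].
/o/ (between /ʃ/ and /l/) fails the environment for rule 3, so it stays [o].
/l/ (between /o/ and /l/) occurs word-finally or immediately before a consonant → [ɫ] by rule 2.
/l/ — between /l/ and /e/; rule 2 does not apply here → [l].
/e/ — between /l/ and /w/, in an unstressed syllable — surfaces as [ə] (rule 3).
/w/ (between /e/ and /o/): no rule targets it → [w].
/o/ — word-final, in an unstressed syllable — surfaces as [ə] (rule 3).

[ˈʃoɫləwə]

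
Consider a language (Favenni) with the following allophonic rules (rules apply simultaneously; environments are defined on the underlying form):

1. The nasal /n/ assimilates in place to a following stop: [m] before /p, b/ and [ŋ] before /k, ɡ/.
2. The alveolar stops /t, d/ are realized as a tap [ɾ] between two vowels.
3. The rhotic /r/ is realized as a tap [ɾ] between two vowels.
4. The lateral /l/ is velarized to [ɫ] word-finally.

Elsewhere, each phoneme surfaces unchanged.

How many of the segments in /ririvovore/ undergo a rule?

2

Segments that undergo a rule: /r/ → [ɾ] (rule 3); /r/ → [ɾ] (rule 3).
All other segments surface unchanged.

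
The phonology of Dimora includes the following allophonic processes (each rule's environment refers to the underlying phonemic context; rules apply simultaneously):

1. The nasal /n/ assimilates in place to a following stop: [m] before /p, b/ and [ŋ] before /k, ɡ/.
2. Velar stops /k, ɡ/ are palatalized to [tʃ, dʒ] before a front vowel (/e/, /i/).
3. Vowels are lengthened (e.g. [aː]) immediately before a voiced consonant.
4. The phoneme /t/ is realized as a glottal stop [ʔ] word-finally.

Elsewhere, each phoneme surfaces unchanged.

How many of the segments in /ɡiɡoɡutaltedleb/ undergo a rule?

Segments that undergo a rule: /ɡ/ → [dʒ] (rule 2); /i/ → [iː] (rule 3); /o/ → [oː] (rule 3); /a/ → [aː] (rule 3); /e/ → [eː] (rule 3); /e/ → [eː] (rule 3).
All other segments surface unchanged.

6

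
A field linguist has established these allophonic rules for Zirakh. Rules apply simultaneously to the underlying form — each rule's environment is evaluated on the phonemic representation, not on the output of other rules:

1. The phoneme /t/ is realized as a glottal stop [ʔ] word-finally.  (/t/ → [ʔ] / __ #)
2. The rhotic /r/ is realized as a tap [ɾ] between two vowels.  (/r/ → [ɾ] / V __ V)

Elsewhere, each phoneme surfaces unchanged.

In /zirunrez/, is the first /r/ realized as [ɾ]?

Yes

/r/ meets the environment for rule 2 (between two vowels) → [ɾ].
The actual realization is [ɾ], which matches [ɾ].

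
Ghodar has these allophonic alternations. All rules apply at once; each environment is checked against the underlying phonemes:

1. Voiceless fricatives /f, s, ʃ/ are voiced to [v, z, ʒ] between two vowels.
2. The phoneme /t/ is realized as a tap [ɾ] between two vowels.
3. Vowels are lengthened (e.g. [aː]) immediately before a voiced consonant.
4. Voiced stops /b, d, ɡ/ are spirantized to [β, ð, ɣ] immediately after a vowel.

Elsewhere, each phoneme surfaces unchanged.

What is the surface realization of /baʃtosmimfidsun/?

[baʃtosmiːmfiːðsuːn]

/b/ (word-initial): rule 4 targets it, but not immediately after a vowel → unchanged [b].
/a/ (between /b/ and /ʃ/) is in the target of rule 3 but the environment (before a voiced consonant) is not met → [a].
/ʃ/ (between /a/ and /t/): rule 1 targets it, but not between two vowels → unchanged [ʃ].
/t/ (between /ʃ/ and /o/): rule 2 targets it, but not between two vowels → unchanged [t].
/o/ (between /t/ and /s/) is in the target of rule 3 but the environment (before a voiced consonant) is not met → [o].
/s/ (between /o/ and /m/): rule 1 targets it, but not between two vowels → unchanged [s].
/m/ (between /s/ and /i/) is unaffected → [m].
Rule 3 applies to /i/ (between /m/ and /m/: before a voiced consonant) → [iː].
/m/ — not in any rule's target class → [m].
/f/ — between /m/ and /i/; rule 1 does not apply here → [f].
/i/ meets the environment for rule 3 (before a voiced consonant) → [iː].
/d/ (between /i/ and /s/): immediately after a vowel, so rule 4 applies → [ð].
/s/ (between /d/ and /u/): rule 1 targets it, but not between two vowels → unchanged [s].
/u/ meets the environment for rule 3 (before a voiced consonant) → [uː].
/n/ (word-final): no rule targets it → [n].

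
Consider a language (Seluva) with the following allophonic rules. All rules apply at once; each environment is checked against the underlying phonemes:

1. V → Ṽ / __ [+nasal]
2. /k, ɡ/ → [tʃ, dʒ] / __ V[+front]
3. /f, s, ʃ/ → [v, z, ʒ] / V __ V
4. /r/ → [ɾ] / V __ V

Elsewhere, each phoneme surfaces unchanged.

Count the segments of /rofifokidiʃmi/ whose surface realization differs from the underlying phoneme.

Segments that undergo a rule: /f/ → [v] (rule 3); /f/ → [v] (rule 3); /k/ → [tʃ] (rule 2).
All other segments surface unchanged.

3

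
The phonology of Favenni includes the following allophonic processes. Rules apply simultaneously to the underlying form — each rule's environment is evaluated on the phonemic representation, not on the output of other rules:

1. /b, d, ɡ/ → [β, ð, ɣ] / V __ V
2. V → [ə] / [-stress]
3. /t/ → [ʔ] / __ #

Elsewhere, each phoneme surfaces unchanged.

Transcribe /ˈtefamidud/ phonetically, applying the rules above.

[ˈtefəməðəd]

/t/ (word-initial): rule 3 targets it, but not word-finally → unchanged [t].
/e/ (between /t/ and /f/): rule 2 targets it, but not in an unstressed syllable → unchanged [e].
/a/ — between /f/ and /m/, in an unstressed syllable — surfaces as [ə] (rule 2).
Rule 2 applies to /i/ (between /m/ and /d/: in an unstressed syllable) → [ə].
Rule 1 applies to /d/ (between /i/ and /u/: between two vowels) → [ð].
/u/ — between /d/ and /d/, in an unstressed syllable — surfaces as [ə] (rule 2).
/d/ — word-final; rule 1 does not apply here → [d].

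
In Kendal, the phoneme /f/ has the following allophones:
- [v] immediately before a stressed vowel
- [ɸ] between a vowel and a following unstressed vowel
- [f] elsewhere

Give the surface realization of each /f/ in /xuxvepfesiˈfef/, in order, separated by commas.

[f], [v], [f]

Occurrence 1 (position 7): no conditioning environment matches → elsewhere allophone [f].
Occurrence 2 (position 11): immediately before a stressed vowel → [v].
Occurrence 3 (position 13): no conditioning environment matches → elsewhere allophone [f].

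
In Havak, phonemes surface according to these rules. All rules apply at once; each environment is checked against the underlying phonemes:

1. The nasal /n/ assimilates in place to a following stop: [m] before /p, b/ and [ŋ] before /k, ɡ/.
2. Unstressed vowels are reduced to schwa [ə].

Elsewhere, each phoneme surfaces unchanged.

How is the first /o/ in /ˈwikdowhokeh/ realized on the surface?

/o/ (between /d/ and /w/) occurs in an unstressed syllable → [ə] by rule 2.

[ə]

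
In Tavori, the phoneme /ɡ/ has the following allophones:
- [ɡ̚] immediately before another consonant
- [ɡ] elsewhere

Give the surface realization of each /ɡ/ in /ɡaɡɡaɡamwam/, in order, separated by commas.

[ɡ], [ɡ̚], [ɡ], [ɡ]

Occurrence 1 (position 1): no conditioning environment matches → elsewhere allophone [ɡ].
Occurrence 2 (position 3): immediately before another consonant → [ɡ̚].
Occurrence 3 (position 4): no conditioning environment matches → elsewhere allophone [ɡ].
Occurrence 4 (position 6): no conditioning environment matches → elsewhere allophone [ɡ].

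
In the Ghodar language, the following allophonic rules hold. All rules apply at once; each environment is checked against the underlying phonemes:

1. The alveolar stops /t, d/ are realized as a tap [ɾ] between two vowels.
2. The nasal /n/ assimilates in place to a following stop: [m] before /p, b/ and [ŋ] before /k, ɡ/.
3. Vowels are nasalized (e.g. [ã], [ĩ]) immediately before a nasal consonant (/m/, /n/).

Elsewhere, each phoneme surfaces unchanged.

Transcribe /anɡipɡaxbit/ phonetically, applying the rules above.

Rule 3 applies to /a/ (word-initial: before a nasal consonant) → [ã].
Rule 2 applies to /n/ (between /a/ and /ɡ/: before a labial or velar stop) → [ŋ].
/i/ — between /ɡ/ and /p/; rule 3 does not apply here → [i].
/a/ (between /ɡ/ and /x/): rule 3 targets it, but not before a nasal consonant → unchanged [a].
/i/ (between /b/ and /t/): rule 3 targets it, but not before a nasal consonant → unchanged [i].
/t/ (word-final): rule 1 targets it, but not between two vowels → unchanged [t].

[ãŋɡipɡaxbit]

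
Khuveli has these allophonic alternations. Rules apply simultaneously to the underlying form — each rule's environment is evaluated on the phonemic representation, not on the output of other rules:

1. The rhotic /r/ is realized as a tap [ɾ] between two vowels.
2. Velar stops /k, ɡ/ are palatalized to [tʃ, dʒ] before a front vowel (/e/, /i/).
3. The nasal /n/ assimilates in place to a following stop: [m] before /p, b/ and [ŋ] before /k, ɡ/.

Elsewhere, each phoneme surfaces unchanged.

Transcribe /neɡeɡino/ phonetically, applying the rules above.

[nedʒedʒino]

/n/ (word-initial) is in the target of rule 3 but the environment (before a labial or velar stop) is not met → [n].
/e/ (between /n/ and /ɡ/) is unaffected → [e].
/ɡ/ (between /e/ and /e/) occurs before a front vowel → [dʒ] by rule 2.
/e/ (between /ɡ/ and /ɡ/): no rule targets it → [e].
/ɡ/ — between /e/ and /i/, before a front vowel — surfaces as [dʒ] (rule 2).
/i/ stays [i].
/n/ (between /i/ and /o/): rule 3 targets it, but not before a labial or velar stop → unchanged [n].
/o/ — not in any rule's target class → [o].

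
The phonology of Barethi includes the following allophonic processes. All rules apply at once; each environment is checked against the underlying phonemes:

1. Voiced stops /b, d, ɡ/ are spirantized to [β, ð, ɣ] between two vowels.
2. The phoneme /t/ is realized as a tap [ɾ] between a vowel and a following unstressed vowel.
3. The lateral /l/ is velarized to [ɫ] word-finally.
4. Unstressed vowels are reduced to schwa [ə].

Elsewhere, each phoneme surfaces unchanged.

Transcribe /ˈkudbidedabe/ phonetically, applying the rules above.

[ˈkudbəðəðəβə]

/u/ (between /k/ and /d/) is in the target of rule 4 but the environment (in an unstressed syllable) is not met → [u].
/d/ (between /u/ and /b/): rule 1 targets it, but not between two vowels → unchanged [d].
/b/ — between /d/ and /i/; rule 1 does not apply here → [b].
/i/ (between /b/ and /d/): in an unstressed syllable, so rule 4 applies → [ə].
/d/ meets the environment for rule 1 (between two vowels) → [ð].
/e/ — between /d/ and /d/, in an unstressed syllable — surfaces as [ə] (rule 4).
/d/ (between /e/ and /a/) occurs between two vowels → [ð] by rule 1.
Rule 4 applies to /a/ (between /d/ and /b/: in an unstressed syllable) → [ə].
/b/ (between /a/ and /e/): between two vowels, so rule 1 applies → [β].
Rule 4 applies to /e/ (word-final: in an unstressed syllable) → [ə].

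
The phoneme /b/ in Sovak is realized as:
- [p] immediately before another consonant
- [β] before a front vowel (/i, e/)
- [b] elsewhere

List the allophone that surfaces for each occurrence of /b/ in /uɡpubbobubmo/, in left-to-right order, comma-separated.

Occurrence 1 (position 5): immediately before another consonant → [p].
Occurrence 2 (position 6): no conditioning environment matches → elsewhere allophone [b].
Occurrence 3 (position 8): no conditioning environment matches → elsewhere allophone [b].
Occurrence 4 (position 10): immediately before another consonant → [p].

[p], [b], [b], [p]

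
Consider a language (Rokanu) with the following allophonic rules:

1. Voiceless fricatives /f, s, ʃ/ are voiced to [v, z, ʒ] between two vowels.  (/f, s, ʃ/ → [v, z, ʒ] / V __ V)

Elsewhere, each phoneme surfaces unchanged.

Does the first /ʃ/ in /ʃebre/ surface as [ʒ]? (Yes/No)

/ʃ/ (word-initial) fails the environment for rule 1, so it stays [ʃ].
The actual realization is [ʃ], not [ʒ].

No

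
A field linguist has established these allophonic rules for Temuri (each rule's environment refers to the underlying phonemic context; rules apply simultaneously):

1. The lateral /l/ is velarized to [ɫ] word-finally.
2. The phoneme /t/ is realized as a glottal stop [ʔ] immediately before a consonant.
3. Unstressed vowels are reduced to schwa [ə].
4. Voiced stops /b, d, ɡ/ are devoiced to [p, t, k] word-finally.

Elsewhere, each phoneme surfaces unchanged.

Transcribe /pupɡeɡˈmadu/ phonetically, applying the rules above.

[pəpɡəɡˈmadə]

/p/ (word-initial) is unaffected → [p].
/u/ (between /p/ and /p/) occurs in an unstressed syllable → [ə] by rule 3.
/p/ (between /u/ and /ɡ/) is unaffected → [p].
/ɡ/ (between /p/ and /e/) fails the environment for rule 4, so it stays [ɡ].
/e/ — between /ɡ/ and /ɡ/, in an unstressed syllable — surfaces as [ə] (rule 3).
/ɡ/ (between /e/ and /m/): rule 4 targets it, but not word-finally → unchanged [ɡ].
/m/ — not in any rule's target class → [m].
/a/ — between /m/ and /d/; rule 3 does not apply here → [a].
/d/ (between /a/ and /u/) fails the environment for rule 4, so it stays [d].
/u/ meets the environment for rule 3 (in an unstressed syllable) → [ə].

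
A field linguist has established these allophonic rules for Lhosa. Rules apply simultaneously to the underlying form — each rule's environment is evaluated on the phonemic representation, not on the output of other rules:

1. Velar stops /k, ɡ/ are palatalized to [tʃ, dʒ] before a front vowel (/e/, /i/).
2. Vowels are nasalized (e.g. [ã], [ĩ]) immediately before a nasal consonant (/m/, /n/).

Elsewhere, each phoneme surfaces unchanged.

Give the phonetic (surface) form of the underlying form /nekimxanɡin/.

/e/ (between /n/ and /k/) fails the environment for rule 2, so it stays [e].
/k/ meets the environment for rule 1 (before a front vowel) → [tʃ].
/i/ — between /k/ and /m/, before a nasal consonant — surfaces as [ĩ] (rule 2).
/a/ (between /x/ and /n/): before a nasal consonant, so rule 2 applies → [ã].
/ɡ/ (between /n/ and /i/): before a front vowel, so rule 1 applies → [dʒ].
/i/ meets the environment for rule 2 (before a nasal consonant) → [ĩ].

[netʃĩmxãndʒĩn]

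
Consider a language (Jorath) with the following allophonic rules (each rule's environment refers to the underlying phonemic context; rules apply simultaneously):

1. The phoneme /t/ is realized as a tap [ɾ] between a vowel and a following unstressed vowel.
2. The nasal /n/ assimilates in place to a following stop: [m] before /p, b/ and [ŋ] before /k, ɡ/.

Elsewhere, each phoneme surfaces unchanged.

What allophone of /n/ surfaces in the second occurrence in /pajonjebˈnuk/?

/n/ (between /b/ and /u/) is in the target of rule 2 but the environment (before a labial or velar stop) is not met → [n].

[n]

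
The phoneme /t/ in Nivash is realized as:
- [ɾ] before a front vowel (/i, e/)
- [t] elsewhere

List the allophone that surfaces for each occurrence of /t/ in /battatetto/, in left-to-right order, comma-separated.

[t], [t], [ɾ], [t], [t]

Occurrence 1 (position 3): no conditioning environment matches → elsewhere allophone [t].
Occurrence 2 (position 4): no conditioning environment matches → elsewhere allophone [t].
Occurrence 3 (position 6): before a front vowel (/i, e/) → [ɾ].
Occurrence 4 (position 8): no conditioning environment matches → elsewhere allophone [t].
Occurrence 5 (position 9): no conditioning environment matches → elsewhere allophone [t].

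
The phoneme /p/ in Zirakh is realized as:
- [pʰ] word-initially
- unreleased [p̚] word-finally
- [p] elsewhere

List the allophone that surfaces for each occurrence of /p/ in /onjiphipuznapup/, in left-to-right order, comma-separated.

Occurrence 1 (position 5): no conditioning environment matches → elsewhere allophone [p].
Occurrence 2 (position 8): no conditioning environment matches → elsewhere allophone [p].
Occurrence 3 (position 13): no conditioning environment matches → elsewhere allophone [p].
Occurrence 4 (position 15): word-finally → [p̚].

[p], [p], [p], [p̚]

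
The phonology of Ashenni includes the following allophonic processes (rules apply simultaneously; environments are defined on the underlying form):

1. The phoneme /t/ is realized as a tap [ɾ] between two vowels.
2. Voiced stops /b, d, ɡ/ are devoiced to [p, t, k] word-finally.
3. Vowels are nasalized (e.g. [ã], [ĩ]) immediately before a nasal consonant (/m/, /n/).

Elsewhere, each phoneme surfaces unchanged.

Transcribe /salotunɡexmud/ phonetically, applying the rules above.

[saloɾũnɡexmut]

/s/ stays [s].
/a/ (between /s/ and /l/) fails the environment for rule 3, so it stays [a].
/l/ stays [l].
/o/ — between /l/ and /t/; rule 3 does not apply here → [o].
Rule 1 applies to /t/ (between /o/ and /u/: between two vowels) → [ɾ].
/u/ meets the environment for rule 3 (before a nasal consonant) → [ũ].
/n/ — not in any rule's target class → [n].
/ɡ/ (between /n/ and /e/): rule 2 targets it, but not word-finally → unchanged [ɡ].
/e/ — between /ɡ/ and /x/; rule 3 does not apply here → [e].
/x/ — not in any rule's target class → [x].
/m/ (between /x/ and /u/) is unaffected → [m].
/u/ — between /m/ and /d/; rule 3 does not apply here → [u].
/d/ (word-final): word-finally, so rule 2 applies → [t].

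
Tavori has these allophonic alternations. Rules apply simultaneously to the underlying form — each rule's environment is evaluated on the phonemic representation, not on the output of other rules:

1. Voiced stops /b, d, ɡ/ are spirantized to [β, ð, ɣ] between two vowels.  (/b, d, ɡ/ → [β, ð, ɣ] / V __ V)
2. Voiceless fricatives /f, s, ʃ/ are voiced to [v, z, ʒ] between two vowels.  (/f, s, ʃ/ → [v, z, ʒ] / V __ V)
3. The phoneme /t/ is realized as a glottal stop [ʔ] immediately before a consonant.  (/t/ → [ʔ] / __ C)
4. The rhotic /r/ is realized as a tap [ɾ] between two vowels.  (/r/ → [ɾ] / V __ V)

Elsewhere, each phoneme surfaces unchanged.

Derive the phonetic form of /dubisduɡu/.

[duβisduɣu]

/d/ (word-initial): rule 1 targets it, but not between two vowels → unchanged [d].
/u/ (between /d/ and /b/): no rule targets it → [u].
Rule 1 applies to /b/ (between /u/ and /i/: between two vowels) → [β].
/i/ (between /b/ and /s/): no rule targets it → [i].
/s/ — between /i/ and /d/; rule 2 does not apply here → [s].
/d/ (between /s/ and /u/) fails the environment for rule 1, so it stays [d].
/u/ (between /d/ and /ɡ/): no rule targets it → [u].
/ɡ/ (between /u/ and /u/): between two vowels, so rule 1 applies → [ɣ].
/u/ (word-final) is unaffected → [u].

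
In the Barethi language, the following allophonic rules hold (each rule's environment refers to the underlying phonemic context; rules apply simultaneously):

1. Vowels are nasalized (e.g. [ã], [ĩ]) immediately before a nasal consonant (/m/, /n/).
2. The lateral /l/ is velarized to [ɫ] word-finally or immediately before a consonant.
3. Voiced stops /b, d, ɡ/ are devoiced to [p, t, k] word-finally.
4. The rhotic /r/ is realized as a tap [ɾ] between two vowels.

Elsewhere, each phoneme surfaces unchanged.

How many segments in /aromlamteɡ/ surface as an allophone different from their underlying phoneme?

4

Segments that undergo a rule: /r/ → [ɾ] (rule 4); /o/ → [õ] (rule 1); /a/ → [ã] (rule 1); /ɡ/ → [k] (rule 3).
All other segments surface unchanged.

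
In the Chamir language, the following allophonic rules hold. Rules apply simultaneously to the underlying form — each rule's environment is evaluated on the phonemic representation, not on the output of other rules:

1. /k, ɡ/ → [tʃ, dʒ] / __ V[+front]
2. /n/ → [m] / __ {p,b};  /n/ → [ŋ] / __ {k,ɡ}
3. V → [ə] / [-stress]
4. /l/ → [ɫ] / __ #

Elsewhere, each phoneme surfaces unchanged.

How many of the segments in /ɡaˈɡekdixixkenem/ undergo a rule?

Segments that undergo a rule: /a/ → [ə] (rule 3); /ɡ/ → [dʒ] (rule 1); /i/ → [ə] (rule 3); /i/ → [ə] (rule 3); /k/ → [tʃ] (rule 1); /e/ → [ə] (rule 3); /e/ → [ə] (rule 3).
All other segments surface unchanged.

7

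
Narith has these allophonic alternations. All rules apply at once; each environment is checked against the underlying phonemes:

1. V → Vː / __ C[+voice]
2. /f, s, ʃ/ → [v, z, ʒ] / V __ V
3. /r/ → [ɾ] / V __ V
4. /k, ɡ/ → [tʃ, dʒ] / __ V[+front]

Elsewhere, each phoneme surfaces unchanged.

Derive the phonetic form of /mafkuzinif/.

[mafkuːziːnif]

/a/ — between /m/ and /f/; rule 1 does not apply here → [a].
/f/ (between /a/ and /k/) is in the target of rule 2 but the environment (between two vowels) is not met → [f].
/k/ (between /f/ and /u/) is in the target of rule 4 but the environment (before a front vowel) is not met → [k].
Rule 1 applies to /u/ (between /k/ and /z/: before a voiced consonant) → [uː].
/i/ — between /z/ and /n/, before a voiced consonant — surfaces as [iː] (rule 1).
/i/ — between /n/ and /f/; rule 1 does not apply here → [i].
/f/ (word-final) is in the target of rule 2 but the environment (between two vowels) is not met → [f].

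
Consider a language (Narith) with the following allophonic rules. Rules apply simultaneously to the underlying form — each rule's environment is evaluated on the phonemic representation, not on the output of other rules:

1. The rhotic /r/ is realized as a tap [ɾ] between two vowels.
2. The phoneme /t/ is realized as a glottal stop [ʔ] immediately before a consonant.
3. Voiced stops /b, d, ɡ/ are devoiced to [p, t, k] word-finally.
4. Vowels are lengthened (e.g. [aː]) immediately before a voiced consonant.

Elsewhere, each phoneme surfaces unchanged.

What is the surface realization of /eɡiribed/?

[eːɡiːɾiːbeːt]

/e/ meets the environment for rule 4 (before a voiced consonant) → [eː].
/ɡ/ — between /e/ and /i/; rule 3 does not apply here → [ɡ].
/i/ (between /ɡ/ and /r/) occurs before a voiced consonant → [iː] by rule 4.
/r/ (between /i/ and /i/) occurs between two vowels → [ɾ] by rule 1.
Rule 4 applies to /i/ (between /r/ and /b/: before a voiced consonant) → [iː].
/b/ (between /i/ and /e/) fails the environment for rule 3, so it stays [b].
/e/ (between /b/ and /d/): before a voiced consonant, so rule 4 applies → [eː].
/d/ (word-final): word-finally, so rule 3 applies → [t].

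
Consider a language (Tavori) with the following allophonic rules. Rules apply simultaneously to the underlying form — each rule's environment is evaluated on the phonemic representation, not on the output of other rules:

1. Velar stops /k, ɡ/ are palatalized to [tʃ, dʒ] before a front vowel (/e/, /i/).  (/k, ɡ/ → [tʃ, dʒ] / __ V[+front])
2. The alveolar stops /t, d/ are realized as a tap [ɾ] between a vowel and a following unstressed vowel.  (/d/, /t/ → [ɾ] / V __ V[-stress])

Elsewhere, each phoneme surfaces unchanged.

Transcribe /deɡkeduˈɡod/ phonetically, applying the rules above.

/d/ (word-initial) is in the target of rule 2 but the environment (between a vowel and a following unstressed vowel) is not met → [d].
/ɡ/ (between /e/ and /k/): rule 1 targets it, but not before a front vowel → unchanged [ɡ].
Rule 1 applies to /k/ (between /ɡ/ and /e/: before a front vowel) → [tʃ].
/d/ — between /e/ and /u/, between a vowel and a following unstressed vowel — surfaces as [ɾ] (rule 2).
/ɡ/ (between /u/ and /o/) fails the environment for rule 1, so it stays [ɡ].
/d/ (word-final) fails the environment for rule 2, so it stays [d].

[deɡtʃeɾuˈɡod]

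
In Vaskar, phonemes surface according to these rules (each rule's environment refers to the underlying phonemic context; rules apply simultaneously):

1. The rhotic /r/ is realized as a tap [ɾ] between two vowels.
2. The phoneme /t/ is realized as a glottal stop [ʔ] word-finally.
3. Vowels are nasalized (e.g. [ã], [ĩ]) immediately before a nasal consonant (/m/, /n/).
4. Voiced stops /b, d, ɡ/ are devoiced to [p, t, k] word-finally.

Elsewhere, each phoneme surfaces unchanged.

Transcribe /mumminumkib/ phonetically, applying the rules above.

/m/ (word-initial): no rule targets it → [m].
Rule 3 applies to /u/ (between /m/ and /m/: before a nasal consonant) → [ũ].
/m/ stays [m].
/m/ — not in any rule's target class → [m].
/i/ (between /m/ and /n/): before a nasal consonant, so rule 3 applies → [ĩ].
/n/ (between /i/ and /u/) is unaffected → [n].
/u/ meets the environment for rule 3 (before a nasal consonant) → [ũ].
/m/ — not in any rule's target class → [m].
/k/ — not in any rule's target class → [k].
/i/ — between /k/ and /b/; rule 3 does not apply here → [i].
/b/ (word-final): word-finally, so rule 4 applies → [p].

[mũmmĩnũmkip]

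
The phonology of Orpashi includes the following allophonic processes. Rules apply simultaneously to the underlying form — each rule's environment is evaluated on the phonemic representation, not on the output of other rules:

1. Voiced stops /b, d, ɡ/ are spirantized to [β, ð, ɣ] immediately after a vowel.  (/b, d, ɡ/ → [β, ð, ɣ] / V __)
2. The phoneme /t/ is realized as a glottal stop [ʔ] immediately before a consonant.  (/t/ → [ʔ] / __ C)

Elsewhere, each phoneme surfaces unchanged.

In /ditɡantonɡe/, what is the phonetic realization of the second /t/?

/t/ (between /n/ and /o/) is in the target of rule 2 but the environment (immediately before a consonant) is not met → [t].

[t]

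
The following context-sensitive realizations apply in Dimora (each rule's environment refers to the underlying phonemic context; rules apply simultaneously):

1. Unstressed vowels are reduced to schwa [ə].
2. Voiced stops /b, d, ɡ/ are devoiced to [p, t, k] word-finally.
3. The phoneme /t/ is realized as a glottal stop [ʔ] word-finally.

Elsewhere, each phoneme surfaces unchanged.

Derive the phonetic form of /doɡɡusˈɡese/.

[dəɡɡəsˈɡesə]

/d/ (word-initial) is in the target of rule 2 but the environment (word-finally) is not met → [d].
/o/ meets the environment for rule 1 (in an unstressed syllable) → [ə].
/ɡ/ (between /o/ and /ɡ/) fails the environment for rule 2, so it stays [ɡ].
/ɡ/ — between /ɡ/ and /u/; rule 2 does not apply here → [ɡ].
/u/ — between /ɡ/ and /s/, in an unstressed syllable — surfaces as [ə] (rule 1).
/s/ (between /u/ and /ɡ/) is unaffected → [s].
/ɡ/ — between /s/ and /e/; rule 2 does not apply here → [ɡ].
/e/ (between /ɡ/ and /s/) is in the target of rule 1 but the environment (in an unstressed syllable) is not met → [e].
/s/ (between /e/ and /e/) is unaffected → [s].
Rule 1 applies to /e/ (word-final: in an unstressed syllable) → [ə].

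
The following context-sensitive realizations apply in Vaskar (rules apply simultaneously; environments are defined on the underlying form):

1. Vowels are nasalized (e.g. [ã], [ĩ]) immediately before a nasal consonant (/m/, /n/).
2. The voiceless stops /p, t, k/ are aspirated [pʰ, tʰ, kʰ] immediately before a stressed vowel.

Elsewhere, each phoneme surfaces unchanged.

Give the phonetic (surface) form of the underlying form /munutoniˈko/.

[mũnutõniˈkʰo]

/u/ — between /m/ and /n/, before a nasal consonant — surfaces as [ũ] (rule 1).
/u/ (between /n/ and /t/) is in the target of rule 1 but the environment (before a nasal consonant) is not met → [u].
/t/ (between /u/ and /o/) is in the target of rule 2 but the environment (immediately before a stressed vowel) is not met → [t].
/o/ meets the environment for rule 1 (before a nasal consonant) → [õ].
/i/ (between /n/ and /k/) is in the target of rule 1 but the environment (before a nasal consonant) is not met → [i].
/k/ (between /i/ and /o/): immediately before a stressed vowel, so rule 2 applies → [kʰ].
/o/ — word-final; rule 1 does not apply here → [o].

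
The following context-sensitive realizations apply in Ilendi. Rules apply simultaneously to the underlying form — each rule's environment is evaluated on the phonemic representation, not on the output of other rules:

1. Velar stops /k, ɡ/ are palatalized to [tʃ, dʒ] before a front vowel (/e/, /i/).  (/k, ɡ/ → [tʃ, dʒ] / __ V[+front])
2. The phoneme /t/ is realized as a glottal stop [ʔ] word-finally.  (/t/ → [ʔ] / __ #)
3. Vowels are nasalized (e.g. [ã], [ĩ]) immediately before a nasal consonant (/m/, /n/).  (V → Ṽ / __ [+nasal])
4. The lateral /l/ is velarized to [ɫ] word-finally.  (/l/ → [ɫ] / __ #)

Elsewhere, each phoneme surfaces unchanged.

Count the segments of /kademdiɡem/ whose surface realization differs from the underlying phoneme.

3

Segments that undergo a rule: /e/ → [ẽ] (rule 3); /ɡ/ → [dʒ] (rule 1); /e/ → [ẽ] (rule 3).
All other segments surface unchanged.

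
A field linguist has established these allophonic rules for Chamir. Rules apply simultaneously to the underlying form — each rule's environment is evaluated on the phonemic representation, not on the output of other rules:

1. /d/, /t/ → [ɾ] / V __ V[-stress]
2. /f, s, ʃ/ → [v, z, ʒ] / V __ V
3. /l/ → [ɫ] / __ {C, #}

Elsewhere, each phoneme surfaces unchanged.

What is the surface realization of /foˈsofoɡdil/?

[foˈzovoɡdiɫ]

/f/ (word-initial): rule 2 targets it, but not between two vowels → unchanged [f].
Rule 2 applies to /s/ (between /o/ and /o/: between two vowels) → [z].
/f/ — between /o/ and /o/, between two vowels — surfaces as [v] (rule 2).
/d/ (between /ɡ/ and /i/): rule 1 targets it, but not between a vowel and a following unstressed vowel → unchanged [d].
/l/ — word-final, word-finally or immediately before a consonant — surfaces as [ɫ] (rule 3).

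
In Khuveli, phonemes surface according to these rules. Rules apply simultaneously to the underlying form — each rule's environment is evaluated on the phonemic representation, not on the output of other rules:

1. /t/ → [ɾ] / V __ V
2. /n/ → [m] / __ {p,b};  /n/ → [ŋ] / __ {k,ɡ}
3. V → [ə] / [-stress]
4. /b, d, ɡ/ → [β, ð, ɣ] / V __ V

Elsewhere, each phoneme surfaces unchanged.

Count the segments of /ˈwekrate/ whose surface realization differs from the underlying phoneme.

Segments that undergo a rule: /a/ → [ə] (rule 3); /t/ → [ɾ] (rule 1); /e/ → [ə] (rule 3).
All other segments surface unchanged.

3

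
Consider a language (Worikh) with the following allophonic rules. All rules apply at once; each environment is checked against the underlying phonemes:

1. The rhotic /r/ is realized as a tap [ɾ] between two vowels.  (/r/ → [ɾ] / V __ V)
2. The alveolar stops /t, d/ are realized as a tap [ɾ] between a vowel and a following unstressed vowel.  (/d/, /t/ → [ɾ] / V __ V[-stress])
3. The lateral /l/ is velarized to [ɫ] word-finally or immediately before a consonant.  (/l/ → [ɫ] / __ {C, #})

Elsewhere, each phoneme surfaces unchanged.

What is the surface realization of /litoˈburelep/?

[liɾoˈbuɾelep]

/l/ — word-initial; rule 3 does not apply here → [l].
/i/ — not in any rule's target class → [i].
/t/ (between /i/ and /o/): between a vowel and a following unstressed vowel, so rule 2 applies → [ɾ].
/o/ (between /t/ and /b/) is unaffected → [o].
/b/ stays [b].
/u/ stays [u].
/r/ meets the environment for rule 1 (between two vowels) → [ɾ].
/e/ — not in any rule's target class → [e].
/l/ (between /e/ and /e/) is in the target of rule 3 but the environment (word-finally or immediately before a consonant) is not met → [l].
/e/ (between /l/ and /p/) is unaffected → [e].
/p/ stays [p].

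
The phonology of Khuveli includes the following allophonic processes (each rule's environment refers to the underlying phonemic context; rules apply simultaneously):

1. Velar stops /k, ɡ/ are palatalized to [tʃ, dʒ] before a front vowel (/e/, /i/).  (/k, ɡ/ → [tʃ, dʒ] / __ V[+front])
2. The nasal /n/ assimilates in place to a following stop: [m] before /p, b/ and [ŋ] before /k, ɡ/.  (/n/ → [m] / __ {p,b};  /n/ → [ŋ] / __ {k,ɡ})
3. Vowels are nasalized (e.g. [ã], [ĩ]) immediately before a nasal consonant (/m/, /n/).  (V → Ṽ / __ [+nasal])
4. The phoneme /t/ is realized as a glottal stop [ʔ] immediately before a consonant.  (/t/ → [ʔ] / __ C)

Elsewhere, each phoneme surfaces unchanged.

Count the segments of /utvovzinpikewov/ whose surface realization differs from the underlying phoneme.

4

Segments that undergo a rule: /t/ → [ʔ] (rule 4); /i/ → [ĩ] (rule 3); /n/ → [m] (rule 2); /k/ → [tʃ] (rule 1).
All other segments surface unchanged.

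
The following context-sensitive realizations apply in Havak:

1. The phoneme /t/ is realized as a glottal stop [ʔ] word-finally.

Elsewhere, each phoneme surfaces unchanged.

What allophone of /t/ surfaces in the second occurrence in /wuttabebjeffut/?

[t]

/t/ (between /t/ and /a/) fails the environment for rule 1, so it stays [t].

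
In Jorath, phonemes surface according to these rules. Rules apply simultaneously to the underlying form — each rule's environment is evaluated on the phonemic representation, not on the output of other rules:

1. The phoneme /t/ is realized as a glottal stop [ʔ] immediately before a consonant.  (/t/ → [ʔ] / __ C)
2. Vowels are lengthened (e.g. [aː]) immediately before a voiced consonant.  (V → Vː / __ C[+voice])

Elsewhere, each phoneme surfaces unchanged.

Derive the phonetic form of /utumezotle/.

[utuːmeːzoʔle]

/u/ (word-initial) is in the target of rule 2 but the environment (before a voiced consonant) is not met → [u].
/t/ (between /u/ and /u/): rule 1 targets it, but not immediately before a consonant → unchanged [t].
/u/ meets the environment for rule 2 (before a voiced consonant) → [uː].
/m/ (between /u/ and /e/) is unaffected → [m].
/e/ (between /m/ and /z/): before a voiced consonant, so rule 2 applies → [eː].
/z/ — not in any rule's target class → [z].
/o/ (between /z/ and /t/) fails the environment for rule 2, so it stays [o].
Rule 1 applies to /t/ (between /o/ and /l/: immediately before a consonant) → [ʔ].
/l/ (between /t/ and /e/): no rule targets it → [l].
/e/ (word-final): rule 2 targets it, but not before a voiced consonant → unchanged [e].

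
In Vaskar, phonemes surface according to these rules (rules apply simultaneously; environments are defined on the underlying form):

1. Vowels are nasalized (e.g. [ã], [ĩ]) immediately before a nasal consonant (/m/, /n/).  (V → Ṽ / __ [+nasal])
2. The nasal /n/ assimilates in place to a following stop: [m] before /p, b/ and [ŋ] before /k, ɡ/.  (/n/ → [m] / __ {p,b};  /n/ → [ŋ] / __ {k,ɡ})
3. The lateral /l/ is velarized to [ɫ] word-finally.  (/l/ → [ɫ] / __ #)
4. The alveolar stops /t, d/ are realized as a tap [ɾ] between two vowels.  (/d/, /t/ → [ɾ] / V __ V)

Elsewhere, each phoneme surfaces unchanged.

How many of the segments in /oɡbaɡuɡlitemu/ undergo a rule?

Segments that undergo a rule: /t/ → [ɾ] (rule 4); /e/ → [ẽ] (rule 1).
All other segments surface unchanged.

2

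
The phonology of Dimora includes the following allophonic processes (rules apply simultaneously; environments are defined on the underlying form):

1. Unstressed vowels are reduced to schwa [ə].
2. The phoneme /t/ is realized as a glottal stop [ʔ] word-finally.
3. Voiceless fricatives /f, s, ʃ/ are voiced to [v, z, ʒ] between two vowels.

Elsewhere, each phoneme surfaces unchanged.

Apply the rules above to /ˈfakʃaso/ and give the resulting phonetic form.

[ˈfakʃəzə]

/f/ (word-initial): rule 3 targets it, but not between two vowels → unchanged [f].
/a/ — between /f/ and /k/; rule 1 does not apply here → [a].
/k/ — not in any rule's target class → [k].
/ʃ/ (between /k/ and /a/) fails the environment for rule 3, so it stays [ʃ].
/a/ (between /ʃ/ and /s/) occurs in an unstressed syllable → [ə] by rule 1.
Rule 3 applies to /s/ (between /a/ and /o/: between two vowels) → [z].
/o/ (word-final): in an unstressed syllable, so rule 1 applies → [ə].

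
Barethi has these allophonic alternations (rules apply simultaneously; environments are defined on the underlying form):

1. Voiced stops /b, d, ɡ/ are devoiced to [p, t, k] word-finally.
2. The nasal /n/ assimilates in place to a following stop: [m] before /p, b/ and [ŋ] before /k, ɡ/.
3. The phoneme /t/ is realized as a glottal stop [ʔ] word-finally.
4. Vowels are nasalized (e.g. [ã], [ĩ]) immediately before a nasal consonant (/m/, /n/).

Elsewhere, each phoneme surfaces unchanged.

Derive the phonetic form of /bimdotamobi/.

[bĩmdotãmobi]

/b/ (word-initial): rule 1 targets it, but not word-finally → unchanged [b].
/i/ — between /b/ and /m/, before a nasal consonant — surfaces as [ĩ] (rule 4).
/d/ (between /m/ and /o/) is in the target of rule 1 but the environment (word-finally) is not met → [d].
/o/ (between /d/ and /t/) is in the target of rule 4 but the environment (before a nasal consonant) is not met → [o].
/t/ — between /o/ and /a/; rule 3 does not apply here → [t].
/a/ meets the environment for rule 4 (before a nasal consonant) → [ã].
/o/ (between /m/ and /b/) fails the environment for rule 4, so it stays [o].
/b/ — between /o/ and /i/; rule 1 does not apply here → [b].
/i/ (word-final) is in the target of rule 4 but the environment (before a nasal consonant) is not met → [i].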